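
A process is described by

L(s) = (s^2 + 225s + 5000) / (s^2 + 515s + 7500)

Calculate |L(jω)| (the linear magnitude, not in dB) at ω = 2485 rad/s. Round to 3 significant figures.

Substitute s = j2485:
Numerator: (j2485)^2 + 225(j2485) + 5000 = -6170225 + j559125
Denominator: (j2485)^2 + 515(j2485) + 7500 = -6167725 + j1279775
|N| = √(6170225² + 559125²) ≈ 6.1955e+06, ∠N ≈ 174.82°
|D| = √(6167725² + 1279775²) ≈ 6.2991e+06, ∠D ≈ 168.28°
|L| = 6.1955e+06 / 6.2991e+06 ≈ 0.98355

0.984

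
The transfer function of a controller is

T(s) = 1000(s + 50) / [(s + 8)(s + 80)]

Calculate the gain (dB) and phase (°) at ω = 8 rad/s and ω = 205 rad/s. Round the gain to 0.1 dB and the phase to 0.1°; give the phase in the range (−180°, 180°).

ω = 8: 34.9 dB, -41.6°; ω = 205: 13.4 dB, -80.2°

At s = jω = j8:
zero (s+50): 50 + j8 → |·| = √(50²+8²) = √2564 ≈ 50.636, ∠ = arctan(8/50) ≈ 9.09°
pole (s+8): 8 + j8 → |·| = √(8²+8²) = √128 ≈ 11.314, ∠ = arctan(8/8) ≈ 45.00°
pole (s+80): 80 + j8 → |·| = √(80²+8²) = √6464 ≈ 80.399, ∠ = arctan(8/80) ≈ 5.71°
|T| = 1000 · 50.636 / 909.63 ≈ 55.667
Gain = 20 log₁₀(55.667) ≈ 34.91 dB
∠T = 9.09° − 50.71° = -41.62°

At s = jω = j205:
zero (s+50): 50 + j205 → |·| = √(50²+205²) = √44525 ≈ 211.01, ∠ = arctan(205/50) ≈ 76.29°
pole (s+8): 8 + j205 → |·| = √(8²+205²) = √42089 ≈ 205.16, ∠ = arctan(205/8) ≈ 87.77°
pole (s+80): 80 + j205 → |·| = √(80²+205²) = √48425 ≈ 220.06, ∠ = arctan(205/80) ≈ 68.68°
|T| = 1000 · 211.01 / 45148 ≈ 4.6737
Gain = 20 log₁₀(4.6737) ≈ 13.39 dB
∠T = 76.29° − 156.45° = -80.16°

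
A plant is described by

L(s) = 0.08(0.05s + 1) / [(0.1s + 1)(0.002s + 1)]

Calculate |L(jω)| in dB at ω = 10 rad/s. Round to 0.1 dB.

At ω = 10 rad/s:
zero (1 + j10·0.05) = 1 + j0.5 → |·| ≈ 1.118, ∠ ≈ 26.57°
pole (1 + j10·0.1) = 1 + j1 → |·| ≈ 1.4142, ∠ ≈ 45.00°
pole (1 + j10·0.002) = 1 + j0.02 → |·| ≈ 1.0002, ∠ ≈ 1.15°
|L| = 0.08 · 1.118 / (1.4142 · 1.0002) ≈ 0.063232
Gain = 20 log₁₀(0.063232) ≈ -23.98 dB

-24.0 dB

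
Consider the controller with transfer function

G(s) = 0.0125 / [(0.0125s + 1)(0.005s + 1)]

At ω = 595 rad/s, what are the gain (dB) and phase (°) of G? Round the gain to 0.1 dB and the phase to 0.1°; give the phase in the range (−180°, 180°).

At ω = 595 rad/s:
pole (1 + j595·0.0125) = 1 + j7.4375 → |·| ≈ 7.5044, ∠ ≈ 82.34°
pole (1 + j595·0.005) = 1 + j2.975 → |·| ≈ 3.1386, ∠ ≈ 71.42°
|G| = 0.0125 · 1 / (7.5044 · 3.1386) ≈ 0.00053071
Gain = 20 log₁₀(0.00053071) ≈ -65.50 dB
∠G = (0°) − (82.34° + 71.42°) = -153.76°

-65.5 dB, -153.8°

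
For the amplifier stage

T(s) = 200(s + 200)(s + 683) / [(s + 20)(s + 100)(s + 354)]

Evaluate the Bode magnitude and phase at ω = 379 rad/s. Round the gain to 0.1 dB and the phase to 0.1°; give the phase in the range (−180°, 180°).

-1.2 dB, -117.9°

At s = jω = j379:
zero (s+200): 200 + j379 → |·| = √(200²+379²) = √183641 ≈ 428.53, ∠ = arctan(379/200) ≈ 62.18°
zero (s+683): 683 + j379 → |·| = √(683²+379²) = √610130 ≈ 781.11, ∠ = arctan(379/683) ≈ 29.03°
pole (s+20): 20 + j379 → |·| = √(20²+379²) = √144041 ≈ 379.53, ∠ = arctan(379/20) ≈ 86.98°
pole (s+100): 100 + j379 → |·| = √(100²+379²) = √153641 ≈ 391.97, ∠ = arctan(379/100) ≈ 75.22°
pole (s+354): 354 + j379 → |·| = √(354²+379²) = √268957 ≈ 518.61, ∠ = arctan(379/354) ≈ 46.95°
|T| = 200 · 3.3473e+05 / 7.7151e+07 ≈ 0.86773
Gain = 20 log₁₀(0.86773) ≈ -1.23 dB
∠T = 91.21° − 209.15° = -117.94°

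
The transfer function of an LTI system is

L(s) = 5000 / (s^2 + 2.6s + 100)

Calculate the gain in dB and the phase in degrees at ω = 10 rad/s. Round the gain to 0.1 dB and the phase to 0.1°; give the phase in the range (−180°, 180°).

45.7 dB, -90.0°

At s = jω = j10:
quadratic: (j10)² + 2.6·j10 + 100 = 0 + j26 → |·| ≈ 26, ∠ ≈ 90.00°
|L| = 5000 / 26 ≈ 192.31
Gain = 20 log₁₀(192.31) ≈ 45.68 dB
∠L = 0.00° − 90.00° = -90.00°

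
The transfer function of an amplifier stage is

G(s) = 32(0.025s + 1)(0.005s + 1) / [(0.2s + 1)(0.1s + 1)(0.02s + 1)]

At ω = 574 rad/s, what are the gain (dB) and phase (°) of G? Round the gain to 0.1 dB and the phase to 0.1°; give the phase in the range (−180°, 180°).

-34.7 dB, -106.7°

At ω = 574 rad/s:
zero (1 + j574·0.025) = 1 + j14.35 → |·| ≈ 14.385, ∠ ≈ 86.01°
zero (1 + j574·0.005) = 1 + j2.87 → |·| ≈ 3.0392, ∠ ≈ 70.79°
pole (1 + j574·0.2) = 1 + j114.8 → |·| ≈ 114.8, ∠ ≈ 89.50°
pole (1 + j574·0.1) = 1 + j57.4 → |·| ≈ 57.409, ∠ ≈ 89.00°
pole (1 + j574·0.02) = 1 + j11.48 → |·| ≈ 11.523, ∠ ≈ 85.02°
|G| = 32 · 14.385 · 3.0392 / (114.8 · 57.409 · 11.523) ≈ 0.018422
Gain = 20 log₁₀(0.018422) ≈ -34.69 dB
∠G = (86.01° + 70.79°) − (89.50° + 89.00° + 85.02°) = -106.72°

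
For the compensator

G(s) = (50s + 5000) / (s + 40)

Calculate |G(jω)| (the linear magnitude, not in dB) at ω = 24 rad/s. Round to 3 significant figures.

110

Substitute s = j24:
Numerator: 50(j24) + 5000 = 5000 + j1200
Denominator: (j24) + 40 = 40 + j24
|N| = √(5000² + 1200²) ≈ 5142, ∠N ≈ 13.50°
|D| = √(40² + 24²) ≈ 46.648, ∠D ≈ 30.96°
|G| = 5142 / 46.648 ≈ 110.23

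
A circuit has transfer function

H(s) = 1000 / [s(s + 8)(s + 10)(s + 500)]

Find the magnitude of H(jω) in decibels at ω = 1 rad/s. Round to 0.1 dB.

At s = jω = j1:
pole (s+8): 8 + j1 → |·| = √(8²+1²) = √65 ≈ 8.0623, ∠ = arctan(1/8) ≈ 7.13°
pole (s+10): 10 + j1 → |·| = √(10²+1²) = √101 ≈ 10.05, ∠ = arctan(1/10) ≈ 5.71°
pole (s+500): 500 + j1 → |·| = √(500²+1²) = √250001 ≈ 500, ∠ = arctan(1/500) ≈ 0.11°
pole at origin: |s| = 1, ∠ = 90.00° (in denominator)
|H| = 1000 / 40513 ≈ 0.024683
Gain = 20 log₁₀(0.024683) ≈ -32.15 dB

-32.2 dB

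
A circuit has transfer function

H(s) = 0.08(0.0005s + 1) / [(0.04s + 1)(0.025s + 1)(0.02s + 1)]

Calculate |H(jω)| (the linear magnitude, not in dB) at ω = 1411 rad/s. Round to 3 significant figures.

At ω = 1411 rad/s:
zero (1 + j1411·0.0005) = 1 + j0.7055 → |·| ≈ 1.2238, ∠ ≈ 35.20°
pole (1 + j1411·0.04) = 1 + j56.44 → |·| ≈ 56.449, ∠ ≈ 88.98°
pole (1 + j1411·0.025) = 1 + j35.275 → |·| ≈ 35.289, ∠ ≈ 88.38°
pole (1 + j1411·0.02) = 1 + j28.22 → |·| ≈ 28.238, ∠ ≈ 87.97°
|H| = 0.08 · 1.2238 / (56.449 · 35.289 · 28.238) ≈ 1.7405e-06

1.74e-06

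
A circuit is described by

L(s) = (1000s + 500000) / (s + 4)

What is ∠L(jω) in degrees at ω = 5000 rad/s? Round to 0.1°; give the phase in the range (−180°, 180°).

Substitute s = j5000:
Numerator: 1000(j5000) + 500000 = 500000 + j5000000
Denominator: (j5000) + 4 = 4 + j5000
|N| = √(500000² + 5000000²) ≈ 5.0249e+06, ∠N ≈ 84.29°
|D| = √(4² + 5000²) ≈ 5000, ∠D ≈ 89.95°
∠L = 84.29° − 89.95° = -5.66°

-5.7°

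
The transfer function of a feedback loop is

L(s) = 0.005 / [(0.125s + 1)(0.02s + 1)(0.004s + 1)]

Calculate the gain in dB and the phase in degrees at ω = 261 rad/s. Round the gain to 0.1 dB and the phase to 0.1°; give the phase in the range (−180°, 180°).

-94.0 dB, 146.4°

At ω = 261 rad/s:
pole (1 + j261·0.125) = 1 + j32.625 → |·| ≈ 32.64, ∠ ≈ 88.24°
pole (1 + j261·0.02) = 1 + j5.22 → |·| ≈ 5.3149, ∠ ≈ 79.16°
pole (1 + j261·0.004) = 1 + j1.044 → |·| ≈ 1.4457, ∠ ≈ 46.23°
|L| = 0.005 · 1 / (32.64 · 5.3149 · 1.4457) ≈ 1.9936e-05
Gain = 20 log₁₀(1.9936e-05) ≈ -94.01 dB
∠L = (0°) − (88.24° + 79.16° + 46.23°) = -213.63° ≡ 146.37° (principal value)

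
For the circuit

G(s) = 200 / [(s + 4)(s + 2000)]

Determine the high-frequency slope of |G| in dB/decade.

-40 dB/decade

Each pole contributes −20 dB/decade at high frequency; each zero contributes +20 dB/decade.
Net: 0 zero(s) − 2 pole(s) → -40 dB/decade.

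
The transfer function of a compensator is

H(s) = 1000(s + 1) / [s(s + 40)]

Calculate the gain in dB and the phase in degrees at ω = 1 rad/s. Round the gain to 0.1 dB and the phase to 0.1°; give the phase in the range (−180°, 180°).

31.0 dB, -46.4°

At s = jω = j1:
zero (s+1): 1 + j1 → |·| = √(1²+1²) = √2 ≈ 1.4142, ∠ = arctan(1/1) ≈ 45.00°
pole (s+40): 40 + j1 → |·| = √(40²+1²) = √1601 ≈ 40.012, ∠ = arctan(1/40) ≈ 1.43°
pole at origin: |s| = 1, ∠ = 90.00° (in denominator)
|H| = 1000 · 1.4142 / 40.012 ≈ 35.344
Gain = 20 log₁₀(35.344) ≈ 30.97 dB
∠H = 45.00° − 91.43° = -46.43°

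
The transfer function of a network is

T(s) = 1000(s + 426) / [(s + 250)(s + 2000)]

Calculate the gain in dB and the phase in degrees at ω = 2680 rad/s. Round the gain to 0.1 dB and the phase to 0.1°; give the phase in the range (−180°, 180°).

At s = jω = j2680:
zero (s+426): 426 + j2680 → |·| = √(426²+2680²) = √7363876 ≈ 2713.6, ∠ = arctan(2680/426) ≈ 80.97°
pole (s+250): 250 + j2680 → |·| = √(250²+2680²) = √7244900 ≈ 2691.6, ∠ = arctan(2680/250) ≈ 84.67°
pole (s+2000): 2000 + j2680 → |·| = √(2000²+2680²) = √11182400 ≈ 3344, ∠ = arctan(2680/2000) ≈ 53.27°
|T| = 1000 · 2713.6 / 9.0007e+06 ≈ 0.30149
Gain = 20 log₁₀(0.30149) ≈ -10.41 dB
∠T = 80.97° − 137.94° = -56.97°

-10.4 dB, -57.0°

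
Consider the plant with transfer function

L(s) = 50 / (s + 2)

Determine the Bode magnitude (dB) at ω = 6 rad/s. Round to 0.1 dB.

18.0 dB

Substitute s = j6:
Numerator: 50 = 50 + j0
Denominator: (j6) + 2 = 2 + j6
|N| = √(50² + 0²) ≈ 50, ∠N ≈ 0.00°
|D| = √(2² + 6²) ≈ 6.3246, ∠D ≈ 71.57°
|L| = 50 / 6.3246 ≈ 7.9056
Gain = 20 log₁₀(7.9056) ≈ 17.96 dB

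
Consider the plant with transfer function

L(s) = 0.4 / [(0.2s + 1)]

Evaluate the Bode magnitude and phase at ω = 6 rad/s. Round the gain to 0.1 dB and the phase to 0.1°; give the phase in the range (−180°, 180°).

At ω = 6 rad/s:
pole (1 + j6·0.2) = 1 + j1.2 → |·| ≈ 1.562, ∠ ≈ 50.19°
|L| = 0.4 · 1 / (1.562) ≈ 0.25608
Gain = 20 log₁₀(0.25608) ≈ -11.83 dB
∠L = (0°) − (50.19°) = -50.19°

-11.8 dB, -50.2°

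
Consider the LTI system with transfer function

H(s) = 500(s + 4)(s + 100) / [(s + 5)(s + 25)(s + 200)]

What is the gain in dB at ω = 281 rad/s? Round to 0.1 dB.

3.7 dB

At s = jω = j281:
zero (s+4): 4 + j281 → |·| = √(4²+281²) = √78977 ≈ 281.03, ∠ = arctan(281/4) ≈ 89.18°
zero (s+100): 100 + j281 → |·| = √(100²+281²) = √88961 ≈ 298.26, ∠ = arctan(281/100) ≈ 70.41°
pole (s+5): 5 + j281 → |·| = √(5²+281²) = √78986 ≈ 281.04, ∠ = arctan(281/5) ≈ 88.98°
pole (s+25): 25 + j281 → |·| = √(25²+281²) = √79586 ≈ 282.11, ∠ = arctan(281/25) ≈ 84.92°
pole (s+200): 200 + j281 → |·| = √(200²+281²) = √118961 ≈ 344.91, ∠ = arctan(281/200) ≈ 54.56°
|H| = 500 · 83820 / 2.7346e+07 ≈ 1.5326
Gain = 20 log₁₀(1.5326) ≈ 3.71 dB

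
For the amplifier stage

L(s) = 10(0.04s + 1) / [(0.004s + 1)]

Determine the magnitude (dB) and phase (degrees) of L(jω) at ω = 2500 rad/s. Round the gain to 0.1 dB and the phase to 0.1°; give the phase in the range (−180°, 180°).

At ω = 2500 rad/s:
zero (1 + j2500·0.04) = 1 + j100 → |·| ≈ 100, ∠ ≈ 89.43°
pole (1 + j2500·0.004) = 1 + j10 → |·| ≈ 10.05, ∠ ≈ 84.29°
|L| = 10 · 100 / (10.05) ≈ 99.502
Gain = 20 log₁₀(99.502) ≈ 39.96 dB
∠L = (89.43°) − (84.29°) = 5.14°

40.0 dB, 5.1°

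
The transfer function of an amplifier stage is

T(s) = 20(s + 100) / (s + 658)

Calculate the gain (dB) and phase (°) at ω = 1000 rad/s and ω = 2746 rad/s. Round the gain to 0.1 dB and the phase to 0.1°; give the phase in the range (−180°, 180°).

ω = 1000: 24.5 dB, 27.6°; ω = 2746: 25.8 dB, 11.4°

At s = jω = j1000:
zero (s+100): 100 + j1000 → |·| = √(100²+1000²) = √1010000 ≈ 1005, ∠ = arctan(1000/100) ≈ 84.29°
pole (s+658): 658 + j1000 → |·| = √(658²+1000²) = √1432964 ≈ 1197.1, ∠ = arctan(1000/658) ≈ 56.66°
|T| = 20 · 1005 / 1197.1 ≈ 16.791
Gain = 20 log₁₀(16.791) ≈ 24.50 dB
∠T = 84.29° − 56.66° = 27.63°

At s = jω = j2746:
zero (s+100): 100 + j2746 → |·| = √(100²+2746²) = √7550516 ≈ 2747.8, ∠ = arctan(2746/100) ≈ 87.91°
pole (s+658): 658 + j2746 → |·| = √(658²+2746²) = √7973480 ≈ 2823.7, ∠ = arctan(2746/658) ≈ 76.52°
|T| = 20 · 2747.8 / 2823.7 ≈ 19.462
Gain = 20 log₁₀(19.462) ≈ 25.78 dB
∠T = 87.91° − 76.52° = 11.39°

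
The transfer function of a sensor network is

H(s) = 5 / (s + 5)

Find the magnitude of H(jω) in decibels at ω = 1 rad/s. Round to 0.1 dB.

-0.2 dB

Substitute s = j1:
Numerator: 5 = 5 + j0
Denominator: (j1) + 5 = 5 + j1
|N| = √(5² + 0²) ≈ 5, ∠N ≈ 0.00°
|D| = √(5² + 1²) ≈ 5.099, ∠D ≈ 11.31°
|H| = 5 / 5.099 ≈ 0.98058
Gain = 20 log₁₀(0.98058) ≈ -0.17 dB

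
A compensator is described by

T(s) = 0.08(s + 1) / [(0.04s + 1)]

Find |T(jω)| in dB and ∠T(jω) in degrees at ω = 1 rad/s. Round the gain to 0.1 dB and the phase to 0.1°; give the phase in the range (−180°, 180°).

At ω = 1 rad/s:
zero (1 + j1·1) = 1 + j1 → |·| ≈ 1.4142, ∠ ≈ 45.00°
pole (1 + j1·0.04) = 1 + j0.04 → |·| ≈ 1.0008, ∠ ≈ 2.29°
|T| = 0.08 · 1.4142 / (1.0008) ≈ 0.11305
Gain = 20 log₁₀(0.11305) ≈ -18.93 dB
∠T = (45.00°) − (2.29°) = 42.71°

-18.9 dB, 42.7°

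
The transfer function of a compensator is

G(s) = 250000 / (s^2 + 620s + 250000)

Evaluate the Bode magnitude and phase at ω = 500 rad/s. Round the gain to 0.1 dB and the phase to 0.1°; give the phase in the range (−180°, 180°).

-1.9 dB, -90.0°

At s = jω = j500:
quadratic: (j500)² + 620·j500 + 250000 = 0 + j310000 → |·| ≈ 3.1e+05, ∠ ≈ 90.00°
|G| = 250000 / 3.1e+05 ≈ 0.80645
Gain = 20 log₁₀(0.80645) ≈ -1.87 dB
∠G = 0.00° − 90.00° = -90.00°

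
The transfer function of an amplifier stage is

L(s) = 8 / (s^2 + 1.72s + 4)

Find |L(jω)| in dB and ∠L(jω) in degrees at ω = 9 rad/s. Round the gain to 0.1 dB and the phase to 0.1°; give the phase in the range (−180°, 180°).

-19.8 dB, -168.6°

At s = jω = j9:
quadratic: (j9)² + 1.72·j9 + 4 = -77 + j15.48 → |·| ≈ 78.541, ∠ ≈ 168.63°
|L| = 8 / 78.541 ≈ 0.10186
Gain = 20 log₁₀(0.10186) ≈ -19.84 dB
∠L = 0.00° − 168.63° = -168.63°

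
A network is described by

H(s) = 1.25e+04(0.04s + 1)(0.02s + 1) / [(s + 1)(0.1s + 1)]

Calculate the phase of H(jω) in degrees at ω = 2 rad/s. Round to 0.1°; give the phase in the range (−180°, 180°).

-67.9°

At ω = 2 rad/s:
zero (1 + j2·0.04) = 1 + j0.08 → |·| ≈ 1.0032, ∠ ≈ 4.57°
zero (1 + j2·0.02) = 1 + j0.04 → |·| ≈ 1.0008, ∠ ≈ 2.29°
pole (1 + j2·1) = 1 + j2 → |·| ≈ 2.2361, ∠ ≈ 63.43°
pole (1 + j2·0.1) = 1 + j0.2 → |·| ≈ 1.0198, ∠ ≈ 11.31°
∠H = (4.57° + 2.29°) − (63.43° + 11.31°) = -67.88°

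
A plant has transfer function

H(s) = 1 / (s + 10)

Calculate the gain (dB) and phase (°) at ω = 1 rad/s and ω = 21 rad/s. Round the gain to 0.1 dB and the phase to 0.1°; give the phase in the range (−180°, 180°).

Substitute s = j1:
Numerator: 1 = 1 + j0
Denominator: (j1) + 10 = 10 + j1
|N| = √(1² + 0²) ≈ 1, ∠N ≈ 0.00°
|D| = √(10² + 1²) ≈ 10.05, ∠D ≈ 5.71°
|H| = 1 / 10.05 ≈ 0.099502
Gain = 20 log₁₀(0.099502) ≈ -20.04 dB
∠H = 0.00° − 5.71° = -5.71°

Substitute s = j21:
Numerator: 1 = 1 + j0
Denominator: (j21) + 10 = 10 + j21
|N| = √(1² + 0²) ≈ 1, ∠N ≈ 0.00°
|D| = √(10² + 21²) ≈ 23.259, ∠D ≈ 64.54°
|H| = 1 / 23.259 ≈ 0.042994
Gain = 20 log₁₀(0.042994) ≈ -27.33 dB
∠H = 0.00° − 64.54° = -64.54°

ω = 1: -20.0 dB, -5.7°; ω = 21: -27.3 dB, -64.5°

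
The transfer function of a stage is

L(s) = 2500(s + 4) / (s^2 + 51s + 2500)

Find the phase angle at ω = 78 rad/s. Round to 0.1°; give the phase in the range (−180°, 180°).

-45.0°

At s = jω = j78:
zero (s+4): 4 + j78 → |·| = √(4²+78²) = √6100 ≈ 78.102, ∠ = arctan(78/4) ≈ 87.06°
quadratic: (j78)² + 51·j78 + 2500 = -3584 + j3978 → |·| ≈ 5354.4, ∠ ≈ 132.02°
∠L = 87.06° − 132.02° = -44.96°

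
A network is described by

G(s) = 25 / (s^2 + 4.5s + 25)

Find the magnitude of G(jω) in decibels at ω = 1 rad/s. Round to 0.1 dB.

At s = jω = j1:
quadratic: (j1)² + 4.5·j1 + 25 = 24 + j4.5 → |·| ≈ 24.418, ∠ ≈ 10.62°
|G| = 25 / 24.418 ≈ 1.0238
Gain = 20 log₁₀(1.0238) ≈ 0.20 dB

0.2 dB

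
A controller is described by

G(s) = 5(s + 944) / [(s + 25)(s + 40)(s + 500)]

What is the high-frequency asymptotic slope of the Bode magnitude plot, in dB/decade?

Each pole contributes −20 dB/decade at high frequency; each zero contributes +20 dB/decade.
Net: 1 zero(s) − 3 pole(s) → -40 dB/decade.

-40 dB/decade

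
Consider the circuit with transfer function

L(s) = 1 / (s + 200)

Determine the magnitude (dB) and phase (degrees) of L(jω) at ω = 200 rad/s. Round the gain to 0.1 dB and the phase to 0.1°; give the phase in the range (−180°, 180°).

At s = jω = j200:
pole (s+200): 200 + j200 → |·| = √(200²+200²) = √80000 ≈ 282.84, ∠ = arctan(200/200) ≈ 45.00°
|L| = 1 / 282.84 ≈ 0.0035356
Gain = 20 log₁₀(0.0035356) ≈ -49.03 dB
∠L = 0.00° − 45.00° = -45.00°

-49.0 dB, -45.0°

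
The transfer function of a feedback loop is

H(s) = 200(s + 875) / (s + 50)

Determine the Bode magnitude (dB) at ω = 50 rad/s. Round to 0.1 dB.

67.9 dB

At s = jω = j50:
zero (s+875): 875 + j50 → |·| = √(875²+50²) = √768125 ≈ 876.43, ∠ = arctan(50/875) ≈ 3.27°
pole (s+50): 50 + j50 → |·| = √(50²+50²) = √5000 ≈ 70.711, ∠ = arctan(50/50) ≈ 45.00°
|H| = 200 · 876.43 / 70.711 ≈ 2478.9
Gain = 20 log₁₀(2478.9) ≈ 67.89 dB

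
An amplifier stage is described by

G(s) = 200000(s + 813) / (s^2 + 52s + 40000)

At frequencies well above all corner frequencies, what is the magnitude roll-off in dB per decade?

Each pole contributes −20 dB/decade at high frequency; each zero contributes +20 dB/decade.
Net: 1 zero(s) − 2 pole(s) → -20 dB/decade.

-20 dB/decade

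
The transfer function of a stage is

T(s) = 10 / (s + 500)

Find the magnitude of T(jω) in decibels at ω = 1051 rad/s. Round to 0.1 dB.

At s = jω = j1051:
pole (s+500): 500 + j1051 → |·| = √(500²+1051²) = √1354601 ≈ 1163.9, ∠ = arctan(1051/500) ≈ 64.56°
|T| = 10 / 1163.9 ≈ 0.0085918
Gain = 20 log₁₀(0.0085918) ≈ -41.32 dB

-41.3 dB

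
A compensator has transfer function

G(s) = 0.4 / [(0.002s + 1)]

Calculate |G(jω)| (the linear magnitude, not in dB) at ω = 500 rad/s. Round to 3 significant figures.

0.283

At ω = 500 rad/s:
pole (1 + j500·0.002) = 1 + j1 → |·| ≈ 1.4142, ∠ ≈ 45.00°
|G| = 0.4 · 1 / (1.4142) ≈ 0.28285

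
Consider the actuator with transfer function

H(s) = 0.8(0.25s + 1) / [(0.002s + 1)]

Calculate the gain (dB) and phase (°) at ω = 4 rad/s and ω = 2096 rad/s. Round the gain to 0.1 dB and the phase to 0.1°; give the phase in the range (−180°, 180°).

At ω = 4 rad/s:
zero (1 + j4·0.25) = 1 + j1 → |·| ≈ 1.4142, ∠ ≈ 45.00°
pole (1 + j4·0.002) = 1 + j0.008 → |·| ≈ 1, ∠ ≈ 0.46°
|H| = 0.8 · 1.4142 / (1) ≈ 1.1314
Gain = 20 log₁₀(1.1314) ≈ 1.07 dB
∠H = (45.00°) − (0.46°) = 44.54°

At ω = 2096 rad/s:
zero (1 + j2096·0.25) = 1 + j524 → |·| ≈ 524, ∠ ≈ 89.89°
pole (1 + j2096·0.002) = 1 + j4.192 → |·| ≈ 4.3096, ∠ ≈ 76.58°
|H| = 0.8 · 524 / (4.3096) ≈ 97.271
Gain = 20 log₁₀(97.271) ≈ 39.76 dB
∠H = (89.89°) − (76.58°) = 13.31°

ω = 4: 1.1 dB, 44.5°; ω = 2096: 39.8 dB, 13.3°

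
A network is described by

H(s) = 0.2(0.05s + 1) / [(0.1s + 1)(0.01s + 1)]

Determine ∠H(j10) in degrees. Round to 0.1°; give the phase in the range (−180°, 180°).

At ω = 10 rad/s:
zero (1 + j10·0.05) = 1 + j0.5 → |·| ≈ 1.118, ∠ ≈ 26.57°
pole (1 + j10·0.1) = 1 + j1 → |·| ≈ 1.4142, ∠ ≈ 45.00°
pole (1 + j10·0.01) = 1 + j0.1 → |·| ≈ 1.005, ∠ ≈ 5.71°
∠H = (26.57°) − (45.00° + 5.71°) = -24.14°

-24.1°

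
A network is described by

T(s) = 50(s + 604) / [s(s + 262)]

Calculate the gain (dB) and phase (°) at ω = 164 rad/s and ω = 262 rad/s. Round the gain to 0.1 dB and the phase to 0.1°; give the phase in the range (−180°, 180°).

At s = jω = j164:
zero (s+604): 604 + j164 → |·| = √(604²+164²) = √391712 ≈ 625.87, ∠ = arctan(164/604) ≈ 15.19°
pole (s+262): 262 + j164 → |·| = √(262²+164²) = √95540 ≈ 309.1, ∠ = arctan(164/262) ≈ 32.04°
pole at origin: |s| = 164, ∠ = 90.00° (in denominator)
|T| = 50 · 625.87 / 50692 ≈ 0.61733
Gain = 20 log₁₀(0.61733) ≈ -4.19 dB
∠T = 15.19° − 122.04° = -106.85°

At s = jω = j262:
zero (s+604): 604 + j262 → |·| = √(604²+262²) = √433460 ≈ 658.38, ∠ = arctan(262/604) ≈ 23.45°
pole (s+262): 262 + j262 → |·| = √(262²+262²) = √137288 ≈ 370.52, ∠ = arctan(262/262) ≈ 45.00°
pole at origin: |s| = 262, ∠ = 90.00° (in denominator)
|T| = 50 · 658.38 / 97076 ≈ 0.33911
Gain = 20 log₁₀(0.33911) ≈ -9.39 dB
∠T = 23.45° − 135.00° = -111.55°

ω = 164: -4.2 dB, -106.9°; ω = 262: -9.4 dB, -111.6°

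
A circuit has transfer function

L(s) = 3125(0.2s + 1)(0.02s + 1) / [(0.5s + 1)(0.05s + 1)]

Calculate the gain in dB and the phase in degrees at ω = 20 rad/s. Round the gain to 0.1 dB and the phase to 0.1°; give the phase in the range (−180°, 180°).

59.8 dB, -31.5°

At ω = 20 rad/s:
zero (1 + j20·0.2) = 1 + j4 → |·| ≈ 4.1231, ∠ ≈ 75.96°
zero (1 + j20·0.02) = 1 + j0.4 → |·| ≈ 1.077, ∠ ≈ 21.80°
pole (1 + j20·0.5) = 1 + j10 → |·| ≈ 10.05, ∠ ≈ 84.29°
pole (1 + j20·0.05) = 1 + j1 → |·| ≈ 1.4142, ∠ ≈ 45.00°
|L| = 3125 · 4.1231 · 1.077 / (10.05 · 1.4142) ≈ 976.37
Gain = 20 log₁₀(976.37) ≈ 59.79 dB
∠L = (75.96° + 21.80°) − (84.29° + 45.00°) = -31.53°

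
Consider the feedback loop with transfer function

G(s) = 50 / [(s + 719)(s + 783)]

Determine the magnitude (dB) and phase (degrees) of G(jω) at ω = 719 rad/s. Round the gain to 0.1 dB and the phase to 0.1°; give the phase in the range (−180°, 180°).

-86.7 dB, -87.6°

At s = jω = j719:
pole (s+719): 719 + j719 → |·| = √(719²+719²) = √1033922 ≈ 1016.8, ∠ = arctan(719/719) ≈ 45.00°
pole (s+783): 783 + j719 → |·| = √(783²+719²) = √1130050 ≈ 1063, ∠ = arctan(719/783) ≈ 42.56°
|G| = 50 / 1.0809e+06 ≈ 4.6258e-05
Gain = 20 log₁₀(4.6258e-05) ≈ -86.70 dB
∠G = 0.00° − 87.56° = -87.56°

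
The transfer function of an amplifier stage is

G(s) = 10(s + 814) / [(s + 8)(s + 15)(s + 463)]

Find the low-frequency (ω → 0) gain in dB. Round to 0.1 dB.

G(0) = 10·814 / (8·15·463) ≈ 0.14651
20 log₁₀(0.14651) ≈ -16.68 dB

-16.7 dB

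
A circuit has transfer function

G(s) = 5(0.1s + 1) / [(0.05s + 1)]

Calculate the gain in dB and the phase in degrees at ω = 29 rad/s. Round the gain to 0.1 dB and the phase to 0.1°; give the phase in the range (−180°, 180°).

18.8 dB, 15.6°

At ω = 29 rad/s:
zero (1 + j29·0.1) = 1 + j2.9 → |·| ≈ 3.0676, ∠ ≈ 70.97°
pole (1 + j29·0.05) = 1 + j1.45 → |·| ≈ 1.7614, ∠ ≈ 55.41°
|G| = 5 · 3.0676 / (1.7614) ≈ 8.7078
Gain = 20 log₁₀(8.7078) ≈ 18.80 dB
∠G = (70.97°) − (55.41°) = 15.56°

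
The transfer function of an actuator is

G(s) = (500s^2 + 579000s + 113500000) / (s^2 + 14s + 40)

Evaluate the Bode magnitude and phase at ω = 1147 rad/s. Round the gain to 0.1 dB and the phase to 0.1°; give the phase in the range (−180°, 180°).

56.3 dB, -50.0°

Substitute s = j1147:
Numerator: 500(j1147)^2 + 579000(j1147) + 113500000 = -544304500 + j664113000
Denominator: (j1147)^2 + 14(j1147) + 40 = -1315569 + j16058
|N| = √(544304500² + 664113000²) ≈ 8.5867e+08, ∠N ≈ 129.34°
|D| = √(1315569² + 16058²) ≈ 1.3157e+06, ∠D ≈ 179.30°
|G| = 8.5867e+08 / 1.3157e+06 ≈ 652.63
Gain = 20 log₁₀(652.63) ≈ 56.29 dB
∠G = 129.34° − 179.30° = -49.96°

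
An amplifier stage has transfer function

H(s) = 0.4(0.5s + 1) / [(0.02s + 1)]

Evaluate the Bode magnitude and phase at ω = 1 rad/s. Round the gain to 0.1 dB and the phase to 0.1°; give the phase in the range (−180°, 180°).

At ω = 1 rad/s:
zero (1 + j1·0.5) = 1 + j0.5 → |·| ≈ 1.118, ∠ ≈ 26.57°
pole (1 + j1·0.02) = 1 + j0.02 → |·| ≈ 1.0002, ∠ ≈ 1.15°
|H| = 0.4 · 1.118 / (1.0002) ≈ 0.44711
Gain = 20 log₁₀(0.44711) ≈ -6.99 dB
∠H = (26.57°) − (1.15°) = 25.42°

-7.0 dB, 25.4°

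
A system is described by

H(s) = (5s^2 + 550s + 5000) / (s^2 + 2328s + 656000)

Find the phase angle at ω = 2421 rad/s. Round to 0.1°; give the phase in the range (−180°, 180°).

Substitute s = j2421:
Numerator: 5(j2421)^2 + 550(j2421) + 5000 = -29301205 + j1331550
Denominator: (j2421)^2 + 2328(j2421) + 656000 = -5205241 + j5636088
|N| = √(29301205² + 1331550²) ≈ 2.9331e+07, ∠N ≈ 177.40°
|D| = √(5205241² + 5636088²) ≈ 7.672e+06, ∠D ≈ 132.72°
∠H = 177.40° − 132.72° = 44.68°

44.7°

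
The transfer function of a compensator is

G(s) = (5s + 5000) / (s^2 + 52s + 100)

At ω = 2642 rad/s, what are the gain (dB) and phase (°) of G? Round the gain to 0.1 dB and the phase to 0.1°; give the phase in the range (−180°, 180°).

-53.9 dB, -109.6°

Substitute s = j2642:
Numerator: 5(j2642) + 5000 = 5000 + j13210
Denominator: (j2642)^2 + 52(j2642) + 100 = -6980064 + j137384
|N| = √(5000² + 13210²) ≈ 14125, ∠N ≈ 69.27°
|D| = √(6980064² + 137384²) ≈ 6.9814e+06, ∠D ≈ 178.87°
|G| = 14125 / 6.9814e+06 ≈ 0.0020232
Gain = 20 log₁₀(0.0020232) ≈ -53.88 dB
∠G = 69.27° − 178.87° = -109.60°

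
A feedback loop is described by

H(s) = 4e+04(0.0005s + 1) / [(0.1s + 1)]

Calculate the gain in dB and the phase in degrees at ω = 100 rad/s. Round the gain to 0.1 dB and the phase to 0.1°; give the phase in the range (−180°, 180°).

72.0 dB, -81.4°

At ω = 100 rad/s:
zero (1 + j100·0.0005) = 1 + j0.05 → |·| ≈ 1.0012, ∠ ≈ 2.86°
pole (1 + j100·0.1) = 1 + j10 → |·| ≈ 10.05, ∠ ≈ 84.29°
|H| = 4e+04 · 1.0012 / (10.05) ≈ 3984.9
Gain = 20 log₁₀(3984.9) ≈ 72.01 dB
∠H = (2.86°) − (84.29°) = -81.43°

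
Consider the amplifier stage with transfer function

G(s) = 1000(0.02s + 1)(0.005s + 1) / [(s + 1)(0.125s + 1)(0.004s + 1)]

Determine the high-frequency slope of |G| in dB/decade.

-20 dB/decade

Each pole contributes −20 dB/decade at high frequency; each zero contributes +20 dB/decade.
Net: 2 zero(s) − 3 pole(s) → -20 dB/decade.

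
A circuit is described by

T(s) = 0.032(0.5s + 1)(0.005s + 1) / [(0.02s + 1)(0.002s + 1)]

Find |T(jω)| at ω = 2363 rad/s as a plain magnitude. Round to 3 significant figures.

At ω = 2363 rad/s:
zero (1 + j2363·0.5) = 1 + j1181.5 → |·| ≈ 1181.5, ∠ ≈ 89.95°
zero (1 + j2363·0.005) = 1 + j11.815 → |·| ≈ 11.857, ∠ ≈ 85.16°
pole (1 + j2363·0.02) = 1 + j47.26 → |·| ≈ 47.271, ∠ ≈ 88.79°
pole (1 + j2363·0.002) = 1 + j4.726 → |·| ≈ 4.8306, ∠ ≈ 78.05°
|T| = 0.032 · 1181.5 · 11.857 / (47.271 · 4.8306) ≈ 1.9632

1.96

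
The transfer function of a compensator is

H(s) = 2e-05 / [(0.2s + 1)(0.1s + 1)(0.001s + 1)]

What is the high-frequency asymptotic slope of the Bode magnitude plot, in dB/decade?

-60 dB/decade

Each pole contributes −20 dB/decade at high frequency; each zero contributes +20 dB/decade.
Net: 0 zero(s) − 3 pole(s) → -60 dB/decade.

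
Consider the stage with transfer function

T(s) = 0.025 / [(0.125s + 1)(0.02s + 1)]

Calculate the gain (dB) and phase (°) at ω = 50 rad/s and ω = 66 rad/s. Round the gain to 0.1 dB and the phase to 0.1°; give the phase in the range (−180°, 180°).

At ω = 50 rad/s:
pole (1 + j50·0.125) = 1 + j6.25 → |·| ≈ 6.3295, ∠ ≈ 80.91°
pole (1 + j50·0.02) = 1 + j1 → |·| ≈ 1.4142, ∠ ≈ 45.00°
|T| = 0.025 · 1 / (6.3295 · 1.4142) ≈ 0.0027929
Gain = 20 log₁₀(0.0027929) ≈ -51.08 dB
∠T = (0°) − (80.91° + 45.00°) = -125.91°

At ω = 66 rad/s:
pole (1 + j66·0.125) = 1 + j8.25 → |·| ≈ 8.3104, ∠ ≈ 83.09°
pole (1 + j66·0.02) = 1 + j1.32 → |·| ≈ 1.656, ∠ ≈ 52.85°
|T| = 0.025 · 1 / (8.3104 · 1.656) ≈ 0.0018166
Gain = 20 log₁₀(0.0018166) ≈ -54.81 dB
∠T = (0°) − (83.09° + 52.85°) = -135.94°

ω = 50: -51.1 dB, -125.9°; ω = 66: -54.8 dB, -135.9°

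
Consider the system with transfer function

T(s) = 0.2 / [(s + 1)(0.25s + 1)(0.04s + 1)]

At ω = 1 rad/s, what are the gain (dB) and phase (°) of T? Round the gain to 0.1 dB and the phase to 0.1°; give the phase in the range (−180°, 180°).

-17.3 dB, -61.3°

At ω = 1 rad/s:
pole (1 + j1·1) = 1 + j1 → |·| ≈ 1.4142, ∠ ≈ 45.00°
pole (1 + j1·0.25) = 1 + j0.25 → |·| ≈ 1.0308, ∠ ≈ 14.04°
pole (1 + j1·0.04) = 1 + j0.04 → |·| ≈ 1.0008, ∠ ≈ 2.29°
|T| = 0.2 · 1 / (1.4142 · 1.0308 · 1.0008) ≈ 0.13709
Gain = 20 log₁₀(0.13709) ≈ -17.26 dB
∠T = (0°) − (45.00° + 14.04° + 2.29°) = -61.33°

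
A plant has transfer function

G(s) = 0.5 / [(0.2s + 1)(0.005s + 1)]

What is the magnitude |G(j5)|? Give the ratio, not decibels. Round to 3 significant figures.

0.353

At ω = 5 rad/s:
pole (1 + j5·0.2) = 1 + j1 → |·| ≈ 1.4142, ∠ ≈ 45.00°
pole (1 + j5·0.005) = 1 + j0.025 → |·| ≈ 1.0003, ∠ ≈ 1.43°
|G| = 0.5 · 1 / (1.4142 · 1.0003) ≈ 0.35345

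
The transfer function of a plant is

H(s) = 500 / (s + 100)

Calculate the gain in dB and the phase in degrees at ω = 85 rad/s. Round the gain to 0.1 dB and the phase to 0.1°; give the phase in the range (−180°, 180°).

At s = jω = j85:
pole (s+100): 100 + j85 → |·| = √(100²+85²) = √17225 ≈ 131.24, ∠ = arctan(85/100) ≈ 40.36°
|H| = 500 / 131.24 ≈ 3.8098
Gain = 20 log₁₀(3.8098) ≈ 11.62 dB
∠H = 0.00° − 40.36° = -40.36°

11.6 dB, -40.4°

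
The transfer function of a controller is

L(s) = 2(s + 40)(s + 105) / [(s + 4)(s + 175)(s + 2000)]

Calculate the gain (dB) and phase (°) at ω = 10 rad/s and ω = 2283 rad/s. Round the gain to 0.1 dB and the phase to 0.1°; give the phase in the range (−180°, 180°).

At s = jω = j10:
zero (s+40): 40 + j10 → |·| = √(40²+10²) = √1700 ≈ 41.231, ∠ = arctan(10/40) ≈ 14.04°
zero (s+105): 105 + j10 → |·| = √(105²+10²) = √11125 ≈ 105.48, ∠ = arctan(10/105) ≈ 5.44°
pole (s+4): 4 + j10 → |·| = √(4²+10²) = √116 ≈ 10.77, ∠ = arctan(10/4) ≈ 68.20°
pole (s+175): 175 + j10 → |·| = √(175²+10²) = √30725 ≈ 175.29, ∠ = arctan(10/175) ≈ 3.27°
pole (s+2000): 2000 + j10 → |·| = √(2000²+10²) = √4000100 ≈ 2000, ∠ = arctan(10/2000) ≈ 0.29°
|L| = 2 · 4349 / 3.7757e+06 ≈ 0.0023037
Gain = 20 log₁₀(0.0023037) ≈ -52.75 dB
∠L = 19.48° − 71.76° = -52.28°

At s = jω = j2283:
zero (s+40): 40 + j2283 → |·| = √(40²+2283²) = √5213689 ≈ 2283.4, ∠ = arctan(2283/40) ≈ 89.00°
zero (s+105): 105 + j2283 → |·| = √(105²+2283²) = √5223114 ≈ 2285.4, ∠ = arctan(2283/105) ≈ 87.37°
pole (s+4): 4 + j2283 → |·| = √(4²+2283²) = √5212105 ≈ 2283, ∠ = arctan(2283/4) ≈ 89.90°
pole (s+175): 175 + j2283 → |·| = √(175²+2283²) = √5242714 ≈ 2289.7, ∠ = arctan(2283/175) ≈ 85.62°
pole (s+2000): 2000 + j2283 → |·| = √(2000²+2283²) = √9212089 ≈ 3035.1, ∠ = arctan(2283/2000) ≈ 48.78°
|L| = 2 · 5.2185e+06 / 1.5866e+10 ≈ 0.00065782
Gain = 20 log₁₀(0.00065782) ≈ -63.64 dB
∠L = 176.37° − 224.30° = -47.93°

ω = 10: -52.8 dB, -52.3°; ω = 2283: -63.6 dB, -47.9°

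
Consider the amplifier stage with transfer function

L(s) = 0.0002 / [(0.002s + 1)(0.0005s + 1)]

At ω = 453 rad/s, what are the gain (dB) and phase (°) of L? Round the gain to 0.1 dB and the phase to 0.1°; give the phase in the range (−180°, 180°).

At ω = 453 rad/s:
pole (1 + j453·0.002) = 1 + j0.906 → |·| ≈ 1.3494, ∠ ≈ 42.18°
pole (1 + j453·0.0005) = 1 + j0.2265 → |·| ≈ 1.0253, ∠ ≈ 12.76°
|L| = 0.0002 · 1 / (1.3494 · 1.0253) ≈ 0.00014456
Gain = 20 log₁₀(0.00014456) ≈ -76.80 dB
∠L = (0°) − (42.18° + 12.76°) = -54.94°

-76.8 dB, -54.9°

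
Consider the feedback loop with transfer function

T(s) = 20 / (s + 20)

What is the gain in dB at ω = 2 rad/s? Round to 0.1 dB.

-0.0 dB

At s = jω = j2:
pole (s+20): 20 + j2 → |·| = √(20²+2²) = √404 ≈ 20.1, ∠ = arctan(2/20) ≈ 5.71°
|T| = 20 / 20.1 ≈ 0.99502
Gain = 20 log₁₀(0.99502) ≈ -0.04 dB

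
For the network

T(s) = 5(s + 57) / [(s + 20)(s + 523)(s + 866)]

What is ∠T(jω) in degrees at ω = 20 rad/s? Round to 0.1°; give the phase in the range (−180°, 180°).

-29.2°

At s = jω = j20:
zero (s+57): 57 + j20 → |·| = √(57²+20²) = √3649 ≈ 60.407, ∠ = arctan(20/57) ≈ 19.33°
pole (s+20): 20 + j20 → |·| = √(20²+20²) = √800 ≈ 28.284, ∠ = arctan(20/20) ≈ 45.00°
pole (s+523): 523 + j20 → |·| = √(523²+20²) = √273929 ≈ 523.38, ∠ = arctan(20/523) ≈ 2.19°
pole (s+866): 866 + j20 → |·| = √(866²+20²) = √750356 ≈ 866.23, ∠ = arctan(20/866) ≈ 1.32°
∠T = 19.33° − 48.51° = -29.18°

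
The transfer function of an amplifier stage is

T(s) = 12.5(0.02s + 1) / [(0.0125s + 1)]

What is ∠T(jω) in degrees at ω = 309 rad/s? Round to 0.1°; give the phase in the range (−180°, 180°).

At ω = 309 rad/s:
zero (1 + j309·0.02) = 1 + j6.18 → |·| ≈ 6.2604, ∠ ≈ 80.81°
pole (1 + j309·0.0125) = 1 + j3.8625 → |·| ≈ 3.9899, ∠ ≈ 75.48°
∠T = (80.81°) − (75.48°) = 5.33°

5.3°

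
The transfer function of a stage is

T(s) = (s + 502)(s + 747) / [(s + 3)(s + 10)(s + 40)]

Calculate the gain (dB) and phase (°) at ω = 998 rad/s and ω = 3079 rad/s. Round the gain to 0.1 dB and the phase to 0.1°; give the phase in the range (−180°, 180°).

ω = 998: -57.1 dB, -150.5°; ω = 3079: -69.4 dB, -111.9°

At s = jω = j998:
zero (s+502): 502 + j998 → |·| = √(502²+998²) = √1248008 ≈ 1117.1, ∠ = arctan(998/502) ≈ 63.30°
zero (s+747): 747 + j998 → |·| = √(747²+998²) = √1554013 ≈ 1246.6, ∠ = arctan(998/747) ≈ 53.19°
pole (s+3): 3 + j998 → |·| = √(3²+998²) = √996013 ≈ 998, ∠ = arctan(998/3) ≈ 89.83°
pole (s+10): 10 + j998 → |·| = √(10²+998²) = √996104 ≈ 998.05, ∠ = arctan(998/10) ≈ 89.43°
pole (s+40): 40 + j998 → |·| = √(40²+998²) = √997604 ≈ 998.8, ∠ = arctan(998/40) ≈ 87.70°
|T| = 1 · 1.3926e+06 / 9.9486e+08 ≈ 0.0013998
Gain = 20 log₁₀(0.0013998) ≈ -57.08 dB
∠T = 116.49° − 266.96° = -150.47°

At s = jω = j3079:
zero (s+502): 502 + j3079 → |·| = √(502²+3079²) = √9732245 ≈ 3119.7, ∠ = arctan(3079/502) ≈ 80.74°
zero (s+747): 747 + j3079 → |·| = √(747²+3079²) = √10038250 ≈ 3168.3, ∠ = arctan(3079/747) ≈ 76.36°
pole (s+3): 3 + j3079 → |·| = √(3²+3079²) = √9480250 ≈ 3079, ∠ = arctan(3079/3) ≈ 89.94°
pole (s+10): 10 + j3079 → |·| = √(10²+3079²) = √9480341 ≈ 3079, ∠ = arctan(3079/10) ≈ 89.81°
pole (s+40): 40 + j3079 → |·| = √(40²+3079²) = √9481841 ≈ 3079.3, ∠ = arctan(3079/40) ≈ 89.26°
|T| = 1 · 9.8841e+06 / 2.9193e+10 ≈ 0.00033858
Gain = 20 log₁₀(0.00033858) ≈ -69.41 dB
∠T = 157.10° − 269.01° = -111.91°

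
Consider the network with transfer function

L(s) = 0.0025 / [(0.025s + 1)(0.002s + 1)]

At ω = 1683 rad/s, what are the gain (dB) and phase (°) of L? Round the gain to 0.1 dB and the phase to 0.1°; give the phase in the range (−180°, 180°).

At ω = 1683 rad/s:
pole (1 + j1683·0.025) = 1 + j42.075 → |·| ≈ 42.087, ∠ ≈ 88.64°
pole (1 + j1683·0.002) = 1 + j3.366 → |·| ≈ 3.5114, ∠ ≈ 73.45°
|L| = 0.0025 · 1 / (42.087 · 3.5114) ≈ 1.6917e-05
Gain = 20 log₁₀(1.6917e-05) ≈ -95.43 dB
∠L = (0°) − (88.64° + 73.45°) = -162.09°

-95.4 dB, -162.1°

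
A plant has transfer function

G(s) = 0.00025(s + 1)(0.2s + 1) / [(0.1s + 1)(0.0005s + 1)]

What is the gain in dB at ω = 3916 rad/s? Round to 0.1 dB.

-1.0 dB

At ω = 3916 rad/s:
zero (1 + j3916·1) = 1 + j3916 → |·| ≈ 3916, ∠ ≈ 89.99°
zero (1 + j3916·0.2) = 1 + j783.2 → |·| ≈ 783.2, ∠ ≈ 89.93°
pole (1 + j3916·0.1) = 1 + j391.6 → |·| ≈ 391.6, ∠ ≈ 89.85°
pole (1 + j3916·0.0005) = 1 + j1.958 → |·| ≈ 2.1986, ∠ ≈ 62.95°
|G| = 0.00025 · 3916 · 783.2 / (391.6 · 2.1986) ≈ 0.89057
Gain = 20 log₁₀(0.89057) ≈ -1.01 dB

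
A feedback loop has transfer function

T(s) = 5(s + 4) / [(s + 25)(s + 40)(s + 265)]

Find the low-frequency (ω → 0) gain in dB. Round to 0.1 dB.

T(0) = 5·4 / (25·40·265) ≈ 7.5472e-05
20 log₁₀(7.5472e-05) ≈ -82.44 dB

-82.4 dB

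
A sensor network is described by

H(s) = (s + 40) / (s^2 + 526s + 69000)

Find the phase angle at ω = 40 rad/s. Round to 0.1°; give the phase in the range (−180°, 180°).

27.7°

Substitute s = j40:
Numerator: (j40) + 40 = 40 + j40
Denominator: (j40)^2 + 526(j40) + 69000 = 67400 + j21040
|N| = √(40² + 40²) ≈ 56.569, ∠N ≈ 45.00°
|D| = √(67400² + 21040²) ≈ 70608, ∠D ≈ 17.34°
∠H = 45.00° − 17.34° = 27.66°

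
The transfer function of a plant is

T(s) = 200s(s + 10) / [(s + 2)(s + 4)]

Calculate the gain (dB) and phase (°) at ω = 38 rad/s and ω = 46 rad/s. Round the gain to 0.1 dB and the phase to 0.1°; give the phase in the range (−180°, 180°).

At s = jω = j38:
zero (s+10): 10 + j38 → |·| = √(10²+38²) = √1544 ≈ 39.294, ∠ = arctan(38/10) ≈ 75.26°
zero at origin: s = j38 → |·| = 38, ∠ = 90.00°
pole (s+2): 2 + j38 → |·| = √(2²+38²) = √1448 ≈ 38.053, ∠ = arctan(38/2) ≈ 86.99°
pole (s+4): 4 + j38 → |·| = √(4²+38²) = √1460 ≈ 38.21, ∠ = arctan(38/4) ≈ 83.99°
|T| = 200 · 1493.2 / 1454 ≈ 205.39
Gain = 20 log₁₀(205.39) ≈ 46.25 dB
∠T = 165.26° − 170.98° = -5.72°

At s = jω = j46:
zero (s+10): 10 + j46 → |·| = √(10²+46²) = √2216 ≈ 47.074, ∠ = arctan(46/10) ≈ 77.74°
zero at origin: s = j46 → |·| = 46, ∠ = 90.00°
pole (s+2): 2 + j46 → |·| = √(2²+46²) = √2120 ≈ 46.043, ∠ = arctan(46/2) ≈ 87.51°
pole (s+4): 4 + j46 → |·| = √(4²+46²) = √2132 ≈ 46.174, ∠ = arctan(46/4) ≈ 85.03°
|T| = 200 · 2165.4 / 2126 ≈ 203.71
Gain = 20 log₁₀(203.71) ≈ 46.18 dB
∠T = 167.74° − 172.54° = -4.80°

ω = 38: 46.3 dB, -5.7°; ω = 46: 46.2 dB, -4.8°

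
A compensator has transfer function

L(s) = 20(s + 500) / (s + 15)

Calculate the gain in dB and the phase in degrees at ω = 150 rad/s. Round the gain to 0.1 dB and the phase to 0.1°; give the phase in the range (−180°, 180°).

36.8 dB, -67.6°

At s = jω = j150:
zero (s+500): 500 + j150 → |·| = √(500²+150²) = √272500 ≈ 522.02, ∠ = arctan(150/500) ≈ 16.70°
pole (s+15): 15 + j150 → |·| = √(15²+150²) = √22725 ≈ 150.75, ∠ = arctan(150/15) ≈ 84.29°
|L| = 20 · 522.02 / 150.75 ≈ 69.256
Gain = 20 log₁₀(69.256) ≈ 36.81 dB
∠L = 16.70° − 84.29° = -67.59°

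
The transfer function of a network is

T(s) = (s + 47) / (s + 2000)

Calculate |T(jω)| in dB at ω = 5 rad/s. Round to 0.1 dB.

-32.5 dB

Substitute s = j5:
Numerator: (j5) + 47 = 47 + j5
Denominator: (j5) + 2000 = 2000 + j5
|N| = √(47² + 5²) ≈ 47.265, ∠N ≈ 6.07°
|D| = √(2000² + 5²) ≈ 2000, ∠D ≈ 0.14°
|T| = 47.265 / 2000 ≈ 0.023633
Gain = 20 log₁₀(0.023633) ≈ -32.53 dB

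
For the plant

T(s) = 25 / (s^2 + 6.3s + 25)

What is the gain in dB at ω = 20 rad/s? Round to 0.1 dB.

At s = jω = j20:
quadratic: (j20)² + 6.3·j20 + 25 = -375 + j126 → |·| ≈ 395.6, ∠ ≈ 161.43°
|T| = 25 / 395.6 ≈ 0.063195
Gain = 20 log₁₀(0.063195) ≈ -23.99 dB

-24.0 dB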